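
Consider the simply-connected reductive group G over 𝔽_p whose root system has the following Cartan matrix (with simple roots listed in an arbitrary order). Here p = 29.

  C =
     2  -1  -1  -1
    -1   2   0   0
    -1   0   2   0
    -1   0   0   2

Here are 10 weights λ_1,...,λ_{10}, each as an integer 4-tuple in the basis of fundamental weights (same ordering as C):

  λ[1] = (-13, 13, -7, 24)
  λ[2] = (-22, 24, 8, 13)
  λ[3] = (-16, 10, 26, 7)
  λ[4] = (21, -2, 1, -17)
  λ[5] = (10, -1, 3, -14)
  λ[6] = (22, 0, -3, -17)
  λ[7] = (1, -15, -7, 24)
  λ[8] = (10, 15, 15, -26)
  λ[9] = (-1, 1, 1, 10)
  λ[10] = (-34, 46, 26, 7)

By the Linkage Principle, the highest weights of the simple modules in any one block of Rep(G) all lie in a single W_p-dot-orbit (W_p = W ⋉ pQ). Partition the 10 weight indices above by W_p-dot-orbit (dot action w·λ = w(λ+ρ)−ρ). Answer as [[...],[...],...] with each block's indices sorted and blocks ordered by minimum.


Root system D_4: the 4×4 matrix C matches after relabeling.

Folding the 10 weights λ_j+ρ into Ā_29 (reps in the given 4-coord order):

  [1] (2, 4, 12, 7)
  [2] (2, 4, 12, 7)
  [3] (2, 4, 12, 7)
  [4] (5, 1, 2, 16)
  [5] (0, 2, 2, 11)
  [6] (5, 1, 2, 16)
  [7] (2, 4, 12, 7)
  [8] (0, 2, 2, 11)
  [9] (0, 2, 2, 11)
  [10] (2, 4, 12, 7)

Grouping the 10 weights by Ā_29-representative: 3 linkage classes.

[[1, 2, 3, 7, 10], [4, 6], [5, 8, 9]]


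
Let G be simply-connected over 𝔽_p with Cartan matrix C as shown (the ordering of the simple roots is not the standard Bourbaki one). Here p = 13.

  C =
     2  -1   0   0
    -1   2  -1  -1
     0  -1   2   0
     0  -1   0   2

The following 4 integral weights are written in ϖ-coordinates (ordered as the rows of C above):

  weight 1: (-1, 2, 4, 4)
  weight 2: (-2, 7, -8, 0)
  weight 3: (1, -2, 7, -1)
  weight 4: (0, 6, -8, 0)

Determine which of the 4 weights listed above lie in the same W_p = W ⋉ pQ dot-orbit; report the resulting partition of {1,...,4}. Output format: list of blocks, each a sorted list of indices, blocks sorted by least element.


Cartan matrix: type D_4 (|W|=192); un-permuting the 4 rows.

Each λ_j+ρ reduced to Ā_13; 4-tuples below use C's row order:

  λ_1 → (0, 0, 5, 5) · λ_2 → (1, 0, 7, 1) · λ_3 → (1, 0, 7, 1) · λ_4 → (1, 0, 7, 1)

Linkage partition of the 4 weights (2 classes, p=13):

[[1], [2, 3, 4]]


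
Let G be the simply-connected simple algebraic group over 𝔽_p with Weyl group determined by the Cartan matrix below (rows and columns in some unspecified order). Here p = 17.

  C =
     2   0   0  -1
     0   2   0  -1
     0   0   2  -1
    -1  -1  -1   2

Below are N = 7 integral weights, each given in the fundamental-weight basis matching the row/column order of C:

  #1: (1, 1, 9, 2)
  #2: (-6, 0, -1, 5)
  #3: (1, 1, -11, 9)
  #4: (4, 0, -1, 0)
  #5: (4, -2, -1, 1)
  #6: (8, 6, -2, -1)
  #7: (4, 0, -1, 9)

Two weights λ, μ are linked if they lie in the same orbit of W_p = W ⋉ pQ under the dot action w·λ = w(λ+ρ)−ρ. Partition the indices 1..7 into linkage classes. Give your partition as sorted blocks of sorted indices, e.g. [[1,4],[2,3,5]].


Dynkin diagram of C (from the 6 off-diagonal −1 entries): D_4.

W_17-reps of the 7 weights in Ā_17 (same 4-coord order as C):

  λ_1 → (2, 2, 10, 0)
  λ_2 → (5, 1, 0, 1)
  λ_3 → (2, 2, 10, 0)
  λ_4 → (5, 1, 0, 1)
  λ_5 → (5, 1, 0, 1)
  λ_6 → (8, 6, 0, 1)
  λ_7 → (5, 1, 0, 1)

These 7 weights hit 3 W_17-dot-orbits; sizes (2, 4, 1):

[[1, 3], [2, 4, 5, 7], [6]]


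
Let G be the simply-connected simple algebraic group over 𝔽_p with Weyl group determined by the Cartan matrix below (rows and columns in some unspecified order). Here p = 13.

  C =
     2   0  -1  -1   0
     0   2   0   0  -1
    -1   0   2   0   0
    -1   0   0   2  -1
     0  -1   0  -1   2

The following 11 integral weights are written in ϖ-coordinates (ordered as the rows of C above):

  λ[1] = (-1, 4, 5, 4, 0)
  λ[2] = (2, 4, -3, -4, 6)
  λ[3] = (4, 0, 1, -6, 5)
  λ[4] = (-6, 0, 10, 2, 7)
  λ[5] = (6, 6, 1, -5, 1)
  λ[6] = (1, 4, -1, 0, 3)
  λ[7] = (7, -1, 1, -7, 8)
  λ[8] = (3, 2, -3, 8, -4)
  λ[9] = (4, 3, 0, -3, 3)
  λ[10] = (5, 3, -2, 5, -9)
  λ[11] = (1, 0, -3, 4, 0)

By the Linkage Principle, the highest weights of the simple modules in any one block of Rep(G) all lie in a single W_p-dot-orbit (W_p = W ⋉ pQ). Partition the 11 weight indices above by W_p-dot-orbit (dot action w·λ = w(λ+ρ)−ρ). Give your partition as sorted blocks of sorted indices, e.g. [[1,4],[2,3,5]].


Cartan matrix: type A_5 (|W|=720); un-permuting the 5 rows.

λ_j+ρ reflected into Ā_13 (⟨·,θ^∨⟩≤13); 5-tuples as given:

    [1] (0, 1, 2, 5, 1)
    [2] (2, 5, 0, 1, 4)
    [3] (0, 1, 2, 5, 1)
    [4] (3, 4, 1, 2, 2)
    [5] (3, 4, 1, 2, 2)
    [6] (2, 5, 0, 1, 4)
    [7] (2, 0, 2, 6, 3)
    [8] (2, 0, 2, 6, 3)
    [9] (3, 4, 1, 2, 2)
    [10] (3, 4, 1, 2, 2)
    [11] (0, 1, 2, 5, 1)

Grouping the 11 weights by Ā_13-representative: 4 linkage classes.

[[1, 3, 11], [2, 6], [4, 5, 9, 10], [7, 8]]


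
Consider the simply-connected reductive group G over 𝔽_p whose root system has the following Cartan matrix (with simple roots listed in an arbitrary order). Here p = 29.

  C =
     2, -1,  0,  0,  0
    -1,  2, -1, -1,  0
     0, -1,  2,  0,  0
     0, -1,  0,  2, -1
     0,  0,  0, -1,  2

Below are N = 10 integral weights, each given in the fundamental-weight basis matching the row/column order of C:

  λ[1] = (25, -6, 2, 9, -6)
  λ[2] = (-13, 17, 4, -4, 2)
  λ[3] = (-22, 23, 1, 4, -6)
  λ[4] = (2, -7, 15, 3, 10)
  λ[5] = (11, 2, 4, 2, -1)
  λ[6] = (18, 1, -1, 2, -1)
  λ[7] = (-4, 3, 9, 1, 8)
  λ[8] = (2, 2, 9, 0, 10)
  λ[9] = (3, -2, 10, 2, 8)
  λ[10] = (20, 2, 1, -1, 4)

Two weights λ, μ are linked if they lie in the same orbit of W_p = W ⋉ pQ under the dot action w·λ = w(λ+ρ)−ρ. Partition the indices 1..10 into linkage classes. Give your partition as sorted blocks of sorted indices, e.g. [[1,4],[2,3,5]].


Dynkin diagram of C (from the 8 off-diagonal −1 entries): D_5.

Each λ_j+ρ reduced to Ā_29; 5-tuples below use C's row order:

  1: (19, 2, 0, 3, 0);  2: (12, 3, 5, 3, 0);  3: (19, 2, 0, 3, 0);  4: (3, 1, 10, 2, 9);  5: (12, 3, 5, 3, 0);  6: (19, 2, 0, 3, 0);  7: (3, 1, 10, 2, 9);  8: (3, 1, 10, 2, 9);  9: (3, 1, 10, 2, 9);  10: (19, 2, 0, 3, 0)

Grouping the 10 weights by Ā_29-representative: 3 linkage classes.

[[1, 3, 6, 10], [2, 5], [4, 7, 8, 9]]


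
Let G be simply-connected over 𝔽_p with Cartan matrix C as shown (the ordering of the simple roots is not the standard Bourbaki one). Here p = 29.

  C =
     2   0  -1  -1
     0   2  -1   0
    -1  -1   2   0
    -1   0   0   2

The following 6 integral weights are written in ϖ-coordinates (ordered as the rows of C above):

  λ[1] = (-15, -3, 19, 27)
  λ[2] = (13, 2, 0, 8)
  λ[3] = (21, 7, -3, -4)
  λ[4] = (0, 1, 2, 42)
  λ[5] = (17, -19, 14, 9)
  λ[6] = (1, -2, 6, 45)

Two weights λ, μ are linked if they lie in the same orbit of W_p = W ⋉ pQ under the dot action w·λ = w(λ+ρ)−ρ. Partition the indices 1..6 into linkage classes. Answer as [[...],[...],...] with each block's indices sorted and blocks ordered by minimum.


Root system A_4: the 4×4 matrix C matches after relabeling.

Folding the 6 weights λ_j+ρ into Ā_29 (reps in the given 4-coord order):

  λ_1+ρ ↦ (14, 3, 1, 9) · λ_2+ρ ↦ (14, 3, 1, 9) · λ_3+ρ ↦ (17, 6, 2, 3) · λ_4+ρ ↦ (14, 3, 1, 9) · λ_5+ρ ↦ (11, 1, 3, 4) · λ_6+ρ ↦ (17, 6, 2, 3)

Grouping the 6 weights by Ā_29-representative: 3 linkage classes.

[[1, 2, 4], [3, 6], [5]]


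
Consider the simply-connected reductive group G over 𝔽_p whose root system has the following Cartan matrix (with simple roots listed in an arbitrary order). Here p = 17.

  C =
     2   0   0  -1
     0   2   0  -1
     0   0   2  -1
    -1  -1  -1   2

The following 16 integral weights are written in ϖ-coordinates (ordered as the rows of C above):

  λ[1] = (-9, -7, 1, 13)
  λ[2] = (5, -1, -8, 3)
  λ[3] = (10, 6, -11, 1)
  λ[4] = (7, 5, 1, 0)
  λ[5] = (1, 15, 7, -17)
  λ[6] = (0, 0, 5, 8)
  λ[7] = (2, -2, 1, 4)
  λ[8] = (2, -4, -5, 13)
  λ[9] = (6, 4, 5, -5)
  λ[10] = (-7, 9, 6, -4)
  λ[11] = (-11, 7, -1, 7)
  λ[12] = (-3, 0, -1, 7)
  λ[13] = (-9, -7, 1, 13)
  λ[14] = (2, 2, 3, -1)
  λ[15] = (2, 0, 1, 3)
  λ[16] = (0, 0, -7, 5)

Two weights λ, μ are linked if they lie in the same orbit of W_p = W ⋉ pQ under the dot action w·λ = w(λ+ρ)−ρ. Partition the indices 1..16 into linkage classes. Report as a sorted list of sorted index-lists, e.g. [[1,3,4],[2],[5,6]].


Cartan matrix: type D_4 (|W|=192); un-permuting the 4 rows.

Each λ_j+ρ reduced to Ā_17; 4-tuples below use C's row order:

  λ_1 → (8, 6, 2, 0);  λ_2 → (3, 3, 4, 0);  λ_3 → (3, 1, 2, 4);  λ_4 → (8, 6, 2, 0);  λ_5 → (8, 6, 2, 0);  λ_6 → (1, 1, 6, 0);  λ_7 → (3, 1, 2, 4);  λ_8 → (3, 3, 4, 0);  λ_9 → (3, 1, 2, 4);  λ_10 → (3, 1, 2, 4);  λ_11 → (8, 6, 2, 0);  λ_12 → (2, 1, 0, 6);  λ_13 → (8, 6, 2, 0);  λ_14 → (3, 3, 4, 0);  λ_15 → (3, 1, 2, 4);  λ_16 → (1, 1, 6, 0)

Partition of {1..16} into 5 W_17-dot-orbits:

[[1, 4, 5, 11, 13], [2, 8, 14], [3, 7, 9, 10, 15], [6, 16], [12]]


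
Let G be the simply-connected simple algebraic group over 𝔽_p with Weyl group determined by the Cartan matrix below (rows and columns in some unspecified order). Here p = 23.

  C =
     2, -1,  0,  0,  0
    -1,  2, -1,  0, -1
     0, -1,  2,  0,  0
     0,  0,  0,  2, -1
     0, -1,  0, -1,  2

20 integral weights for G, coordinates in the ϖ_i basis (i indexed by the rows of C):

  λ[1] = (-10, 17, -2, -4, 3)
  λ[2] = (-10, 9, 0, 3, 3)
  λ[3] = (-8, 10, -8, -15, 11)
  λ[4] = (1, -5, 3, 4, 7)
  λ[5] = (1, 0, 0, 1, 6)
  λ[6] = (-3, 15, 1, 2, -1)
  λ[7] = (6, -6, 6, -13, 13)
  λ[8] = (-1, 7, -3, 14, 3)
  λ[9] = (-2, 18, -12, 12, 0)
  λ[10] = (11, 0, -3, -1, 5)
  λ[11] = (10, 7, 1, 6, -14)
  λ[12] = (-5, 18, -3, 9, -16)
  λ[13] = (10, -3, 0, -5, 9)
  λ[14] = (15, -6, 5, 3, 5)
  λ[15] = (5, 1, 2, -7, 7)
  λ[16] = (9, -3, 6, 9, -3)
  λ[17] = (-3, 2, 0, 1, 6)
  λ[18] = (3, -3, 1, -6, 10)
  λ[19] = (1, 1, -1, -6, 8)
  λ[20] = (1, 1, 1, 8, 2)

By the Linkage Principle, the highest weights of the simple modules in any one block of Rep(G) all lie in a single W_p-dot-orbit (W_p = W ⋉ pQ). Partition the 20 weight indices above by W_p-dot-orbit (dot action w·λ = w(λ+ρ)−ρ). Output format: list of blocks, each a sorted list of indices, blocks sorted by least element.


C ↔ D_5 under row/col permutation; |W(D_5)| = 1920.

λ_j+ρ reflected into Ā_23 (⟨·,θ^∨⟩≤23); 5-tuples as given:

    λ_1 → (9, 1, 1, 4, 3)
    λ_2 → (9, 1, 1, 4, 3)
    λ_3 → (2, 2, 2, 9, 3)
    λ_4 → (2, 2, 0, 5, 4)
    λ_5 → (2, 1, 1, 2, 7)
    λ_6 → (2, 2, 2, 9, 3)
    λ_7 → (2, 2, 2, 9, 3)
    λ_8 → (2, 2, 0, 5, 4)
    λ_9 → (9, 1, 1, 4, 3)
    λ_10 → (11, 1, 1, 0, 4)
    λ_11 → (6, 2, 3, 6, 2)
    λ_12 → (2, 2, 0, 5, 4)
    λ_13 → (9, 1, 1, 4, 3)
    λ_14 → (11, 1, 1, 0, 4)
    λ_15 → (6, 2, 3, 6, 2)
    λ_16 → (6, 2, 3, 6, 2)
    λ_17 → (2, 1, 1, 2, 7)
    λ_18 → (2, 2, 0, 5, 4)
    λ_19 → (2, 2, 0, 5, 4)
    λ_20 → (2, 2, 2, 9, 3)

6 distinct reps among the 20 weights ⇒ 6 W_23-linkage classes:

[[1, 2, 9, 13], [3, 6, 7, 20], [4, 8, 12, 18, 19], [5, 17], [10, 14], [11, 15, 16]]


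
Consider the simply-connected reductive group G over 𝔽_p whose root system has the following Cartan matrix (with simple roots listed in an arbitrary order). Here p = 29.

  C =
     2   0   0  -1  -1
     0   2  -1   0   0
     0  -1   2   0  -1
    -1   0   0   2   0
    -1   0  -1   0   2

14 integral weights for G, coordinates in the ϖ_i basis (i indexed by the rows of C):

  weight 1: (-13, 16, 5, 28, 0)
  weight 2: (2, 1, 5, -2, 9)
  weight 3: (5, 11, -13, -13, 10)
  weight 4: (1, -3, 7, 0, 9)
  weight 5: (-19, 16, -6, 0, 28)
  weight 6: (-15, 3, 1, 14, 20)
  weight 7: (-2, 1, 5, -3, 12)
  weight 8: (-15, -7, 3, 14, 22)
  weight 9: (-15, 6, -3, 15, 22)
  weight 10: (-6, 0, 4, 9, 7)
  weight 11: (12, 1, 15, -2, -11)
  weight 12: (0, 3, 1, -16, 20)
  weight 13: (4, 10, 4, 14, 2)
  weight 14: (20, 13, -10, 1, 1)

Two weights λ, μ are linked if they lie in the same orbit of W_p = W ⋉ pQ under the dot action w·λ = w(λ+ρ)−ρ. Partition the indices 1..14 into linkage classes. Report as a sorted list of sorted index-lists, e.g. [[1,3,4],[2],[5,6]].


Root system A_5: the 5×5 matrix C matches after relabeling.

λ_j+ρ reflected into Ā_29 (⟨·,θ^∨⟩≤29); 5-tuples as given:

  λ_1 → (1, 0, 5, 5, 6);  λ_2 → (2, 2, 6, 1, 10);  λ_3 → (1, 0, 5, 5, 6);  λ_4 → (2, 2, 6, 1, 10);  λ_5 → (1, 0, 5, 5, 6);  λ_6 → (14, 4, 2, 1, 7);  λ_7 → (2, 2, 6, 1, 10);  λ_8 → (14, 4, 2, 1, 7);  λ_9 → (14, 4, 2, 1, 7);  λ_10 → (5, 1, 5, 5, 3);  λ_11 → (2, 2, 6, 1, 10);  λ_12 → (14, 4, 2, 1, 7);  λ_13 → (5, 1, 5, 5, 3);  λ_14 → (14, 4, 2, 1, 7)

Partition of {1..14} into 4 W_29-dot-orbits:

[[1, 3, 5], [2, 4, 7, 11], [6, 8, 9, 12, 14], [10, 13]]


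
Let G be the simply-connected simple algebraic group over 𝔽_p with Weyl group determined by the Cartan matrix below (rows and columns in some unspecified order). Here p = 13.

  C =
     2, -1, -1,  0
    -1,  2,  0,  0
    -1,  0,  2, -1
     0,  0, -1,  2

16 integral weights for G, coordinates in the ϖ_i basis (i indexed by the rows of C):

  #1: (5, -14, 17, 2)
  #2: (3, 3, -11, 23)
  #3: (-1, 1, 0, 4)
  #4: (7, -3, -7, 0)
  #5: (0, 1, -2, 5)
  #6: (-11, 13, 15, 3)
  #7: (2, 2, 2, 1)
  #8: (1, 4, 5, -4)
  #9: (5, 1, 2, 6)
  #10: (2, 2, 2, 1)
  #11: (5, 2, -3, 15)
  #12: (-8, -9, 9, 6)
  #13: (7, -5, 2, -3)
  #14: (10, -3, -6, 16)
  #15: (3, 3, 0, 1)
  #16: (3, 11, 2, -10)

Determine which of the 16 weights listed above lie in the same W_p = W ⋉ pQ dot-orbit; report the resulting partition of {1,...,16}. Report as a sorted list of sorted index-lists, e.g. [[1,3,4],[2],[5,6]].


A_4 Cartan matrix, 4 simple roots permuted; ρ=(1,1,1,1).

Ā_13 reps of the 16 weights (A_4, coords as presented):

  [1] (0, 2, 1, 5);  [2] (4, 4, 1, 2);  [3] (0, 2, 1, 5);  [4] (0, 2, 1, 5);  [5] (0, 2, 1, 5);  [6] (2, 4, 1, 3);  [7] (3, 3, 3, 2);  [8] (2, 5, 3, 3);  [9] (3, 3, 3, 2);  [10] (3, 3, 3, 2);  [11] (2, 4, 1, 3);  [12] (3, 3, 3, 2);  [13] (4, 4, 1, 2);  [14] (4, 4, 1, 2);  [15] (4, 4, 1, 2);  [16] (2, 4, 1, 3)

The 16 indices split into 5 linkage classes (same alcove rep ⇔ same W_13-dot-orbit):

[[1, 3, 4, 5], [2, 13, 14, 15], [6, 11, 16], [7, 9, 10, 12], [8]]


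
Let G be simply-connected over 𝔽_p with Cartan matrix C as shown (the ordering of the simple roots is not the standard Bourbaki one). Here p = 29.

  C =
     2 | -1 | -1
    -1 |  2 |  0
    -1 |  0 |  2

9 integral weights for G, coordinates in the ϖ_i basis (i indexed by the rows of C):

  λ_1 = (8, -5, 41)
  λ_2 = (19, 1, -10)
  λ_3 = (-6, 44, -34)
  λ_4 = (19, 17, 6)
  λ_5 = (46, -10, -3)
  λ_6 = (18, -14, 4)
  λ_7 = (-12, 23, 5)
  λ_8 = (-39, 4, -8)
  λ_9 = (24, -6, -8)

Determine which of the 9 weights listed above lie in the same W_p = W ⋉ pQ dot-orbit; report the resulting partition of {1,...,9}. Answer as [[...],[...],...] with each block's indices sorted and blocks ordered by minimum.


A_3 Cartan matrix, 3 simple roots permuted; ρ=(1,1,1).

W_29-reps of the 9 weights in Ā_29 (same 3-coord order as C):

  [1] (13, 5, 7) · [2] (11, 2, 9) · [3] (13, 5, 7) · [4] (11, 2, 9) · [5] (11, 2, 9) · [6] (6, 13, 5) · [7] (6, 13, 5) · [8] (13, 5, 7) · [9] (13, 5, 7)

Grouping the 9 weights by Ā_29-representative: 3 linkage classes.

[[1, 3, 8, 9], [2, 4, 5], [6, 7]]


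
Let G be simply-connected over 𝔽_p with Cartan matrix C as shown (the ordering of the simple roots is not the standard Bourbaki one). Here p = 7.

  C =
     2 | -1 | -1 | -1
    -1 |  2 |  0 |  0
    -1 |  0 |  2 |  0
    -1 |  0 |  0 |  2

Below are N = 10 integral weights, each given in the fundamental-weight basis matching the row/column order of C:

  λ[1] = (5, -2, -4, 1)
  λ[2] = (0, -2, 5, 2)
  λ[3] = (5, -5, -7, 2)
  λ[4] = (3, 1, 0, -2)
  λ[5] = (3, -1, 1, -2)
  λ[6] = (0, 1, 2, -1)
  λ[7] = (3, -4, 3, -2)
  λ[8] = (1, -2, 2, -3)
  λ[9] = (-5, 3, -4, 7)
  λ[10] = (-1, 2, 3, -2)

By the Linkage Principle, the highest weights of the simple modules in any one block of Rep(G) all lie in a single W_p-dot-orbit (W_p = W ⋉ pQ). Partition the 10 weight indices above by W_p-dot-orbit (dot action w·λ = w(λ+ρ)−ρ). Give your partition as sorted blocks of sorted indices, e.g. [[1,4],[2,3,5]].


Cartan matrix: type D_4 (|W|=192); un-permuting the 4 rows.

Folding the 10 weights λ_j+ρ into Ā_7 (reps in the given 4-coord order):

    λ_1+ρ ↦ (1, 0, 2, 1)
    λ_2+ρ ↦ (1, 2, 3, 0)
    λ_3+ρ ↦ (1, 0, 2, 1)
    λ_4+ρ ↦ (0, 2, 1, 1)
    λ_5+ρ ↦ (1, 0, 2, 1)
    λ_6+ρ ↦ (1, 2, 3, 0)
    λ_7+ρ ↦ (1, 2, 3, 0)
    λ_8+ρ ↦ (1, 0, 2, 1)
    λ_9+ρ ↦ (1, 2, 3, 0)
    λ_10+ρ ↦ (1, 2, 3, 0)

Linkage partition of the 10 weights (3 classes, p=7):

[[1, 3, 5, 8], [2, 6, 7, 9, 10], [4]]


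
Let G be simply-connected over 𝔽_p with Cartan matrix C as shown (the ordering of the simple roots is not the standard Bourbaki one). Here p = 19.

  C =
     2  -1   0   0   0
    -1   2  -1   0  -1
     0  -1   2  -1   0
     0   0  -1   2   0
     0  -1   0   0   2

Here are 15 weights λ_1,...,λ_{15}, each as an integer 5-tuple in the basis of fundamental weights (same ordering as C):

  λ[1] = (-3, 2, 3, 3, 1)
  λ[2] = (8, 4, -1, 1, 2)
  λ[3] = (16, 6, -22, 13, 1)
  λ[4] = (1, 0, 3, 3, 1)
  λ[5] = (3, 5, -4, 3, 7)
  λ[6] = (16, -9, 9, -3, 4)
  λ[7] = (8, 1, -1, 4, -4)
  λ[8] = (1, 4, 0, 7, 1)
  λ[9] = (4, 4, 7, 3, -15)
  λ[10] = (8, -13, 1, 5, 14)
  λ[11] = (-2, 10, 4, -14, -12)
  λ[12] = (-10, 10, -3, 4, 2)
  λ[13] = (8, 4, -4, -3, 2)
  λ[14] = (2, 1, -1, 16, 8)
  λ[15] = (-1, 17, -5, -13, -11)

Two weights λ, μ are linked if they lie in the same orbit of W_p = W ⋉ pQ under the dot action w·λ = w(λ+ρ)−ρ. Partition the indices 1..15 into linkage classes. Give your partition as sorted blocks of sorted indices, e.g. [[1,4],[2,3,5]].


C ↔ D_5 under row/col permutation; |W(D_5)| = 1920.

Each λ_j+ρ reduced to Ā_19; 5-tuples below use C's row order:

  λ_1 → (2, 1, 4, 4, 2) · λ_2 → (9, 0, 2, 3, 3) · λ_3 → (2, 3, 2, 0, 7) · λ_4 → (2, 1, 4, 4, 2) · λ_5 → (4, 0, 1, 2, 8) · λ_6 → (9, 0, 2, 3, 3) · λ_7 → (8, 0, 1, 4, 2) · λ_8 → (2, 1, 4, 4, 2) · λ_9 → (4, 2, 2, 1, 5) · λ_10 → (2, 1, 4, 4, 2) · λ_11 → (8, 0, 1, 4, 2) · λ_12 → (9, 0, 2, 3, 3) · λ_13 → (9, 0, 2, 3, 3) · λ_14 → (9, 0, 2, 3, 3) · λ_15 → (8, 0, 1, 4, 2)

Grouping the 15 weights by Ā_19-representative: 6 linkage classes.

[[1, 4, 8, 10], [2, 6, 12, 13, 14], [3], [5], [7, 11, 15], [9]]


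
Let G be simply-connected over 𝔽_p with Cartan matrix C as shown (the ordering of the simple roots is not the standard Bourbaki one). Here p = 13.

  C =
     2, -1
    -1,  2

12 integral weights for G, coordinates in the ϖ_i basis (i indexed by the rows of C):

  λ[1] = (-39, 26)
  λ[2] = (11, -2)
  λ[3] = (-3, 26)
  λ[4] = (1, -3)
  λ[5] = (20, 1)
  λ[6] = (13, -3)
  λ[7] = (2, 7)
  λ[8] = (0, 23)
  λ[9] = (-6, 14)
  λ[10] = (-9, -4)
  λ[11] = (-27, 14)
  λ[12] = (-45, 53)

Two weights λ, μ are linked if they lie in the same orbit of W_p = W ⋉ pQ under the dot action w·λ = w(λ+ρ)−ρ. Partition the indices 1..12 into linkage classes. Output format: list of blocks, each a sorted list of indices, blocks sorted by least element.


Cartan matrix: type A_2 (|W|=6); un-permuting the 2 rows.

λ_j+ρ reflected into Ā_13 (⟨·,θ^∨⟩≤13); 2-tuples as given:

  λ_1 → (11, 1) · λ_2 → (11, 1) · λ_3 → (11, 1) · λ_4 → (0, 2) · λ_5 → (3, 8) · λ_6 → (11, 1) · λ_7 → (3, 8) · λ_8 → (11, 1) · λ_9 → (3, 8) · λ_10 → (3, 8) · λ_11 → (0, 2) · λ_12 → (3, 8)

Grouping the 12 weights by Ā_13-representative: 3 linkage classes.

[[1, 2, 3, 6, 8], [4, 11], [5, 7, 9, 10, 12]]


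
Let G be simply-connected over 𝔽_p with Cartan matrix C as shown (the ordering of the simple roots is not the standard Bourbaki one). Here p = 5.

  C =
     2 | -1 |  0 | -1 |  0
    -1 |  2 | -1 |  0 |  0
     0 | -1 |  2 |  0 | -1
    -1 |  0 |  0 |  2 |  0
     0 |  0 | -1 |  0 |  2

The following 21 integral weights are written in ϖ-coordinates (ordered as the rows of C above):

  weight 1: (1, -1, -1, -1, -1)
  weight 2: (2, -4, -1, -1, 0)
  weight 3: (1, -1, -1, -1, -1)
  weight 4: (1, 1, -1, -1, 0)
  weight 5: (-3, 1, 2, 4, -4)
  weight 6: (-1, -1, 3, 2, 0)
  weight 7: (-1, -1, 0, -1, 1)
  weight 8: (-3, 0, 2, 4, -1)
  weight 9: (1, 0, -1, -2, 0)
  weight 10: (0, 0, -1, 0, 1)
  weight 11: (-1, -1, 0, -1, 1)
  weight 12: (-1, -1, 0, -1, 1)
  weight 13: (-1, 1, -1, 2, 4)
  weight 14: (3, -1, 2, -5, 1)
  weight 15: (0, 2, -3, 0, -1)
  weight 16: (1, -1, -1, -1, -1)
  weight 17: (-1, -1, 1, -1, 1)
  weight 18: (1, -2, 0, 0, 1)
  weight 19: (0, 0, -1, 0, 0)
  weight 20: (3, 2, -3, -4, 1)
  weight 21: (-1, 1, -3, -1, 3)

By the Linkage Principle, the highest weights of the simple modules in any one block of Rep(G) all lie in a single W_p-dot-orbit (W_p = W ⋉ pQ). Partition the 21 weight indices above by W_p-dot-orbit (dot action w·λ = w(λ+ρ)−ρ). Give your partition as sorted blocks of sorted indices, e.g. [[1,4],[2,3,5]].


Cartan matrix: type A_5 (|W|=720); un-permuting the 5 rows.

λ_j+ρ reflected into Ā_5 (⟨·,θ^∨⟩≤5); 5-tuples as given:

  [1] (2, 0, 0, 0, 0);  [2] (0, 0, 1, 0, 2);  [3] (2, 0, 0, 0, 0);  [4] (2, 2, 0, 0, 1);  [5] (2, 0, 0, 0, 0);  [6] (0, 0, 2, 0, 2);  [7] (0, 0, 1, 0, 2);  [8] (1, 1, 0, 1, 2);  [9] (1, 1, 0, 1, 1);  [10] (1, 1, 0, 1, 2);  [11] (0, 0, 1, 0, 2);  [12] (0, 0, 1, 0, 2);  [13] (2, 0, 0, 0, 0);  [14] (0, 0, 1, 0, 2);  [15] (1, 1, 0, 1, 2);  [16] (2, 0, 0, 0, 0);  [17] (0, 0, 2, 0, 2);  [18] (1, 1, 0, 1, 2);  [19] (1, 1, 0, 1, 1);  [20] (1, 1, 0, 1, 2);  [21] (0, 0, 2, 0, 2)

Grouping the 21 weights by Ā_5-representative: 6 linkage classes.

[[1, 3, 5, 13, 16], [2, 7, 11, 12, 14], [4], [6, 17, 21], [8, 10, 15, 18, 20], [9, 19]]


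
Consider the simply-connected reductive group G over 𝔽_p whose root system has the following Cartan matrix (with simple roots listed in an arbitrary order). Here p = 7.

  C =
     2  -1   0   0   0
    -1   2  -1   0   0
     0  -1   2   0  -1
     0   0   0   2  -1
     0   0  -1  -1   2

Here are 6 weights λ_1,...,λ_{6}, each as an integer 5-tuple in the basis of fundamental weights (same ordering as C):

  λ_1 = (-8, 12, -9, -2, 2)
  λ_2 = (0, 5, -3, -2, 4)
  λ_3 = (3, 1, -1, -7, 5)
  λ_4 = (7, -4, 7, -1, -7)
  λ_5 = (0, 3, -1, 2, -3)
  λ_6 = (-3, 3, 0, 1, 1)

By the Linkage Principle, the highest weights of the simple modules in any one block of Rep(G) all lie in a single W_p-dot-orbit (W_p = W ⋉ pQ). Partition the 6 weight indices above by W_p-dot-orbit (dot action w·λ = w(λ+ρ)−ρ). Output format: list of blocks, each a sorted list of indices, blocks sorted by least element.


A_5 Cartan matrix, 5 simple roots permuted; ρ=(1,1,1,1,1).

λ_j+ρ reflected into Ā_7 (⟨·,θ^∨⟩≤7); 5-tuples as given:

    [1] (1, 1, 0, 1, 0)
    [2] (1, 2, 2, 1, 0)
    [3] (1, 1, 0, 1, 0)
    [4] (1, 1, 0, 1, 0)
    [5] (1, 2, 2, 1, 0)
    [6] (0, 2, 1, 0, 2)

Grouping the 6 weights by Ā_7-representative: 3 linkage classes.

[[1, 3, 4], [2, 5], [6]]


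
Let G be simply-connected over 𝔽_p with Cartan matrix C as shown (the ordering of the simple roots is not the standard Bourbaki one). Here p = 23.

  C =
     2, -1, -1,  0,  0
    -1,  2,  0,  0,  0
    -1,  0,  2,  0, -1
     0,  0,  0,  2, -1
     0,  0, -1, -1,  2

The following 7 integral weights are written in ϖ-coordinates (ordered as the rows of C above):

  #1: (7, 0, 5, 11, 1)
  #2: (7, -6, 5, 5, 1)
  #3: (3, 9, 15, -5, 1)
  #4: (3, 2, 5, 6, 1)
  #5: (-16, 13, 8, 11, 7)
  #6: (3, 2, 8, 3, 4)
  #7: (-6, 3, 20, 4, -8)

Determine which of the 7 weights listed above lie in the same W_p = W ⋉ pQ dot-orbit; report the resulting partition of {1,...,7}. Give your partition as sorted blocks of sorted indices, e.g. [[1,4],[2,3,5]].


Dynkin diagram of C (from the 8 off-diagonal −1 entries): A_5.

Alcove-folded reps (p=23, 7 weights, presented ϖ-order):

    1: (3, 5, 6, 6, 2)
    2: (3, 5, 6, 6, 2)
    3: (4, 1, 9, 2, 5)
    4: (4, 3, 6, 7, 2)
    5: (3, 5, 6, 6, 2)
    6: (4, 1, 9, 2, 5)
    7: (4, 1, 9, 2, 5)

The 7 indices split into 3 linkage classes (same alcove rep ⇔ same W_23-dot-orbit):

[[1, 2, 5], [3, 6, 7], [4]]


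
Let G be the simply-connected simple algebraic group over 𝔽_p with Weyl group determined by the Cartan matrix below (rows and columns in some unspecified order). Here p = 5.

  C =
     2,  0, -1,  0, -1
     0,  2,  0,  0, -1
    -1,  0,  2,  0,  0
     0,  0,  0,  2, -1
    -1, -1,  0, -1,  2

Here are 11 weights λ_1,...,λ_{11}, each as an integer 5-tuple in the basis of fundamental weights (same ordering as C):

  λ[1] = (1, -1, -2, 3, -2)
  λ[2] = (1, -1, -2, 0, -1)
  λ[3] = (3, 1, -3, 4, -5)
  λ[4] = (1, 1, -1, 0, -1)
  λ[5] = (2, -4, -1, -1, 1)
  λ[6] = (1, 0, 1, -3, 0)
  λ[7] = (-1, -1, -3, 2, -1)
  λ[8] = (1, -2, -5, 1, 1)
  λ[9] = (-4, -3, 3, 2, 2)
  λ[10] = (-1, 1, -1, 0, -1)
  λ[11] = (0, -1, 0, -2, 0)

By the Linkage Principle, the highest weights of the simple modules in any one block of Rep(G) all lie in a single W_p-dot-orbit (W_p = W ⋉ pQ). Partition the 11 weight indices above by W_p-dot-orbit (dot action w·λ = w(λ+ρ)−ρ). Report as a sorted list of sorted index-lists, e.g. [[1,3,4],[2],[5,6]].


Dynkin diagram of C (from the 8 off-diagonal −1 entries): D_5.

Alcove-folded reps (p=5, 11 weights, presented ϖ-order):

  λ_1+ρ ↦ (0, 1, 1, 3, 0) · λ_2+ρ ↦ (1, 0, 1, 1, 0) · λ_3+ρ ↦ (0, 2, 0, 1, 0) · λ_4+ρ ↦ (0, 2, 0, 1, 0) · λ_5+ρ ↦ (0, 2, 0, 1, 0) · λ_6+ρ ↦ (1, 0, 1, 1, 0) · λ_7+ρ ↦ (0, 2, 0, 1, 0) · λ_8+ρ ↦ (1, 0, 1, 1, 0) · λ_9+ρ ↦ (1, 0, 1, 1, 0) · λ_10+ρ ↦ (0, 2, 0, 1, 0) · λ_11+ρ ↦ (1, 0, 1, 1, 0)

The 11 indices split into 3 linkage classes (same alcove rep ⇔ same W_5-dot-orbit):

[[1], [2, 6, 8, 9, 11], [3, 4, 5, 7, 10]]


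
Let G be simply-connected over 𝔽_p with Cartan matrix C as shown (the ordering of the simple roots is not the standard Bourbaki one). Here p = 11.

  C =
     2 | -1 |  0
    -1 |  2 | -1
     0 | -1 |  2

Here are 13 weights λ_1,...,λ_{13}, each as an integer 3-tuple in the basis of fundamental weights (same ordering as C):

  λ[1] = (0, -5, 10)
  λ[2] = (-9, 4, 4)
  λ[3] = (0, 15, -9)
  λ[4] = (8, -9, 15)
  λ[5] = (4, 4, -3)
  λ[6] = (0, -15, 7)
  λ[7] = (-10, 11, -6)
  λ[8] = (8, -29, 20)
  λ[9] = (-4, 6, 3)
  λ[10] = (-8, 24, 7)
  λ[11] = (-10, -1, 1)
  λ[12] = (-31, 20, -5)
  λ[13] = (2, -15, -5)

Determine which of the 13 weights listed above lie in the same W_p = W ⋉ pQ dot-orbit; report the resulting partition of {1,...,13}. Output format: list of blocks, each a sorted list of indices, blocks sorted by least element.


A_3 Cartan matrix, 3 simple roots permuted; ρ=(1,1,1).

Folding the 13 weights λ_j+ρ into Ā_11 (reps in the given 3-coord order):

  λ_1+ρ ↦ (3, 1, 7)
  λ_2+ρ ↦ (5, 3, 2)
  λ_3+ρ ↦ (5, 3, 2)
  λ_4+ρ ↦ (5, 3, 2)
  λ_5+ρ ↦ (5, 3, 2)
  λ_6+ρ ↦ (5, 3, 2)
  λ_7+ρ ↦ (6, 2, 2)
  λ_8+ρ ↦ (6, 2, 2)
  λ_9+ρ ↦ (3, 4, 4)
  λ_10+ρ ↦ (3, 4, 4)
  λ_11+ρ ↦ (0, 2, 7)
  λ_12+ρ ↦ (6, 2, 2)
  λ_13+ρ ↦ (3, 4, 4)

Grouping the 13 weights by Ā_11-representative: 5 linkage classes.

[[1], [2, 3, 4, 5, 6], [7, 8, 12], [9, 10, 13], [11]]


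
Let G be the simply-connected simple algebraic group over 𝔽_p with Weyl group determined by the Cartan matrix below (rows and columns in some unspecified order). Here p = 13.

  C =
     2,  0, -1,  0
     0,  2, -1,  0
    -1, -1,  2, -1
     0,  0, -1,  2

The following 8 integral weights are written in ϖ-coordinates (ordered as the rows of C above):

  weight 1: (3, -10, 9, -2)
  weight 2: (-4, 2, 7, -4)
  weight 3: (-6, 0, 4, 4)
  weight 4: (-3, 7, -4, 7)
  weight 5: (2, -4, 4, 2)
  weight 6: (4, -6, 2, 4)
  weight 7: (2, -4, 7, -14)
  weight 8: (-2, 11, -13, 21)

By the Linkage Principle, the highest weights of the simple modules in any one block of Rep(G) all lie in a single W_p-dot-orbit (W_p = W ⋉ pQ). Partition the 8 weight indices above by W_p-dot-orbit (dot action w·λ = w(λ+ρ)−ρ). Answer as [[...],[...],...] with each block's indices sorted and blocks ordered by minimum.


Dynkin diagram of C (from the 6 off-diagonal −1 entries): D_4.

λ_j+ρ reflected into Ā_13 (⟨·,θ^∨⟩≤13); 4-tuples as given:

  λ_1 → (3, 8, 1, 0)
  λ_2 → (3, 3, 2, 3)
  λ_3 → (5, 1, 0, 5)
  λ_4 → (3, 3, 2, 3)
  λ_5 → (3, 3, 2, 3)
  λ_6 → (3, 3, 2, 3)
  λ_7 → (3, 3, 2, 3)
  λ_8 → (3, 8, 1, 0)

Linkage partition of the 8 weights (3 classes, p=13):

[[1, 8], [2, 4, 5, 6, 7], [3]]


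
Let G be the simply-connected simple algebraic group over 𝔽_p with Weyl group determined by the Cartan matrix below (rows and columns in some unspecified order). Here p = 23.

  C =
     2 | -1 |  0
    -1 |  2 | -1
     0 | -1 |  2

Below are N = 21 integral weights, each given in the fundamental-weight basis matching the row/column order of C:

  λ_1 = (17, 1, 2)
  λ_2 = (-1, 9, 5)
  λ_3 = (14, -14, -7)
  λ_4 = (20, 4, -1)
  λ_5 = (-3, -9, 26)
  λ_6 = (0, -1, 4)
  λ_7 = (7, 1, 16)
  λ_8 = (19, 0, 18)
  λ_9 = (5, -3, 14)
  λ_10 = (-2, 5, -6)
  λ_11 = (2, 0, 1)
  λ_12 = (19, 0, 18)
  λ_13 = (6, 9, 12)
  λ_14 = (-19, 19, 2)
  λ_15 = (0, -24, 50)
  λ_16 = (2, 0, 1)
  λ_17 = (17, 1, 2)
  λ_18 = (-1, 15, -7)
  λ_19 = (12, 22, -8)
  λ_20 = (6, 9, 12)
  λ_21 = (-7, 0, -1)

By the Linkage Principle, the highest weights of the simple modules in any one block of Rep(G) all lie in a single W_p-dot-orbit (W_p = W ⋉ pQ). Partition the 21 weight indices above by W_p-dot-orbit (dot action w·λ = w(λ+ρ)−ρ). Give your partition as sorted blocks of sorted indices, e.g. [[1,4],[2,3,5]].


Type A_3, rank 3, |W|=24; reorder rows/cols to standard.

Alcove-folded reps (p=23, 21 weights, presented ϖ-order):

  [1] (18, 2, 3);  [2] (0, 10, 6);  [3] (4, 2, 13);  [4] (18, 2, 3);  [5] (4, 2, 13);  [6] (1, 0, 5);  [7] (4, 2, 13);  [8] (3, 1, 2);  [9] (4, 2, 13);  [10] (1, 0, 5);  [11] (3, 1, 2);  [12] (3, 1, 2);  [13] (0, 10, 6);  [14] (18, 2, 3);  [15] (1, 0, 5);  [16] (3, 1, 2);  [17] (18, 2, 3);  [18] (0, 10, 6);  [19] (0, 10, 6);  [20] (0, 10, 6);  [21] (1, 0, 5)

Linkage partition of the 21 weights (5 classes, p=23):

[[1, 4, 14, 17], [2, 13, 18, 19, 20], [3, 5, 7, 9], [6, 10, 15, 21], [8, 11, 12, 16]]


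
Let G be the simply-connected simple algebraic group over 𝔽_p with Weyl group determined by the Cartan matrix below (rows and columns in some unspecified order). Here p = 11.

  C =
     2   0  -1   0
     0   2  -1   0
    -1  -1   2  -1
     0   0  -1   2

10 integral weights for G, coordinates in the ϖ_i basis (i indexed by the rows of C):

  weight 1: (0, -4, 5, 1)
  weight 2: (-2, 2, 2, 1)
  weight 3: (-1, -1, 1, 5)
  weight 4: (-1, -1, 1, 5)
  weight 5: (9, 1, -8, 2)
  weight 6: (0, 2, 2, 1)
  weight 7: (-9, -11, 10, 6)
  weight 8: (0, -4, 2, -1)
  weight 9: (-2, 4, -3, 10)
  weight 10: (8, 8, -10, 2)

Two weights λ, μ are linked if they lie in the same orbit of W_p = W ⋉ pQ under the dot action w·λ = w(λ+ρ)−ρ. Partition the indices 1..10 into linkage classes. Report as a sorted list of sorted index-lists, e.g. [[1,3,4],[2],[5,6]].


D_4 Cartan matrix, 4 simple roots permuted; ρ=(1,1,1,1).

Alcove-folded reps (p=11, 10 weights, presented ϖ-order):

  λ_1+ρ ↦ (1, 3, 2, 2)
  λ_2+ρ ↦ (1, 3, 2, 2)
  λ_3+ρ ↦ (0, 0, 2, 6)
  λ_4+ρ ↦ (0, 0, 2, 6)
  λ_5+ρ ↦ (1, 3, 2, 2)
  λ_6+ρ ↦ (1, 3, 2, 2)
  λ_7+ρ ↦ (1, 3, 0, 0)
  λ_8+ρ ↦ (1, 3, 0, 0)
  λ_9+ρ ↦ (0, 0, 2, 6)
  λ_10+ρ ↦ (0, 0, 2, 6)

3 distinct reps among the 10 weights ⇒ 3 W_11-linkage classes:

[[1, 2, 5, 6], [3, 4, 9, 10], [7, 8]]


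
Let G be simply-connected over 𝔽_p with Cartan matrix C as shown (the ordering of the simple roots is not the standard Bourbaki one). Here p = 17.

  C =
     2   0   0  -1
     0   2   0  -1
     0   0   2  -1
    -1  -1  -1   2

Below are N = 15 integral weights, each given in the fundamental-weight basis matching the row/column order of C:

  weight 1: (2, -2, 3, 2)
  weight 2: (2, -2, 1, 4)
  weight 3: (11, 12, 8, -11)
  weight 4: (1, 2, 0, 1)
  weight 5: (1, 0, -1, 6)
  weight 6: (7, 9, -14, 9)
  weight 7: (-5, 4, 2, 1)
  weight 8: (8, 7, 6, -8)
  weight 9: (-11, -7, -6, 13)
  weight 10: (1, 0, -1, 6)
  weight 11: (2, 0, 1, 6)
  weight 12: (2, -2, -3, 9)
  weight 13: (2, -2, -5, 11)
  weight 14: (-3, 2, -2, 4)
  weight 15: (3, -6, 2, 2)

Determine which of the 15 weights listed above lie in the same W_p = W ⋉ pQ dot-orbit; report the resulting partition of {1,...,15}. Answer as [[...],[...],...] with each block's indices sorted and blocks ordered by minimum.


D_4 Cartan matrix, 4 simple roots permuted; ρ=(1,1,1,1).

Ā_17 reps of the 15 weights (D_4, coords as presented):

  λ_1+ρ ↦ (3, 1, 4, 2)
  λ_2+ρ ↦ (3, 1, 2, 4)
  λ_3+ρ ↦ (2, 3, 1, 2)
  λ_4+ρ ↦ (2, 3, 1, 2)
  λ_5+ρ ↦ (2, 1, 0, 7)
  λ_6+ρ ↦ (3, 1, 2, 4)
  λ_7+ρ ↦ (2, 3, 1, 2)
  λ_8+ρ ↦ (2, 1, 0, 7)
  λ_9+ρ ↦ (3, 1, 2, 4)
  λ_10+ρ ↦ (2, 1, 0, 7)
  λ_11+ρ ↦ (3, 1, 2, 4)
  λ_12+ρ ↦ (3, 1, 2, 4)
  λ_13+ρ ↦ (3, 1, 4, 2)
  λ_14+ρ ↦ (2, 3, 1, 2)
  λ_15+ρ ↦ (2, 3, 1, 2)

4 distinct reps among the 15 weights ⇒ 4 W_17-linkage classes:

[[1, 13], [2, 6, 9, 11, 12], [3, 4, 7, 14, 15], [5, 8, 10]]


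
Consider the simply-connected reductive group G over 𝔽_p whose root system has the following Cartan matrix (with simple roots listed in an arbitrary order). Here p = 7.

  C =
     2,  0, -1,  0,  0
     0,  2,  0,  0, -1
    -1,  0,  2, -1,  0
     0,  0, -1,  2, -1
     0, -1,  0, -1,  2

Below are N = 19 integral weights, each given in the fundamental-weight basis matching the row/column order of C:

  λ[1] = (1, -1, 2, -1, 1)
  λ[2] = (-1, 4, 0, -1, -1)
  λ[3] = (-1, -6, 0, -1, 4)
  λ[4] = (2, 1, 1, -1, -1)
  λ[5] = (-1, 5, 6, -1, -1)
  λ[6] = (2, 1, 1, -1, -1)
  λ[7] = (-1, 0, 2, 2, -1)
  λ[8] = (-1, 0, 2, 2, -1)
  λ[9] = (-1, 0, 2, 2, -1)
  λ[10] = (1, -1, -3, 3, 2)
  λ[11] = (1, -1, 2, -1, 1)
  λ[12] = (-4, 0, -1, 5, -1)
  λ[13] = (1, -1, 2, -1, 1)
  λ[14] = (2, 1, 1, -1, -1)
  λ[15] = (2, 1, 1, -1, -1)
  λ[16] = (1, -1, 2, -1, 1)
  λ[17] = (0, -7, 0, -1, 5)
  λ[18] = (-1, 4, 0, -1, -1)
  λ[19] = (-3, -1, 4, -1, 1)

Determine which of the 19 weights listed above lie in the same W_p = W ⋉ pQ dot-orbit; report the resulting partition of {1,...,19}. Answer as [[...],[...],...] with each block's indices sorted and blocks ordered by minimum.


C ↔ A_5 under row/col permutation; |W(A_5)| = 720.

λ_j+ρ reflected into Ā_7 (⟨·,θ^∨⟩≤7); 5-tuples as given:

    1: (2, 0, 3, 0, 2)
    2: (0, 5, 1, 0, 0)
    3: (0, 5, 1, 0, 0)
    4: (3, 2, 2, 0, 0)
    5: (6, 0, 1, 0, 0)
    6: (3, 2, 2, 0, 0)
    7: (0, 1, 3, 3, 0)
    8: (0, 1, 3, 3, 0)
    9: (0, 1, 3, 3, 0)
    10: (0, 0, 2, 2, 3)
    11: (2, 0, 3, 0, 2)
    12: (0, 1, 3, 3, 0)
    13: (2, 0, 3, 0, 2)
    14: (3, 2, 2, 0, 0)
    15: (3, 2, 2, 0, 0)
    16: (2, 0, 3, 0, 2)
    17: (0, 5, 1, 0, 0)
    18: (0, 5, 1, 0, 0)
    19: (2, 0, 3, 0, 2)

The 19 indices split into 6 linkage classes (same alcove rep ⇔ same W_7-dot-orbit):

[[1, 11, 13, 16, 19], [2, 3, 17, 18], [4, 6, 14, 15], [5], [7, 8, 9, 12], [10]]


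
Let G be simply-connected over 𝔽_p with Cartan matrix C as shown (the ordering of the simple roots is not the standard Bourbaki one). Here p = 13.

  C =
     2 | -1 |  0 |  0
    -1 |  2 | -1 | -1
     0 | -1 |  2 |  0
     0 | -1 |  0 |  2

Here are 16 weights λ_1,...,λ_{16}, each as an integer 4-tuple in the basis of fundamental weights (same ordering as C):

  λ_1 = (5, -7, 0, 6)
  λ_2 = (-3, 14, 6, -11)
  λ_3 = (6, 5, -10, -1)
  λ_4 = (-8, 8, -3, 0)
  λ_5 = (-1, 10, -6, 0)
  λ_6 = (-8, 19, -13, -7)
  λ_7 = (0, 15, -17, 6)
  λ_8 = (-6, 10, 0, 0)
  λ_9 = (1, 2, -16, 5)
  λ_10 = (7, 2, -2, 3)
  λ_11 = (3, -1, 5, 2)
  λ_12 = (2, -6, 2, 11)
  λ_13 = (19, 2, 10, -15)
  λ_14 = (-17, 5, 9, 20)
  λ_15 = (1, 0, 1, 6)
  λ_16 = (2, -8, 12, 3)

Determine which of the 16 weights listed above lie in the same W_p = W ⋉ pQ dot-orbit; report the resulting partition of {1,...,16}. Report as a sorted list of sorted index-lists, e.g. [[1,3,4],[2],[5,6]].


Type D_4, rank 4, |W|=192; reorder rows/cols to standard.

Alcove-folded reps (p=13, 16 weights, presented ϖ-order):

  λ_1+ρ ↦ (0, 1, 5, 1)
  λ_2+ρ ↦ (7, 0, 2, 1)
  λ_3+ρ ↦ (4, 0, 6, 3)
  λ_4+ρ ↦ (7, 0, 2, 1)
  λ_5+ρ ↦ (0, 1, 5, 1)
  λ_6+ρ ↦ (0, 1, 5, 1)
  λ_7+ρ ↦ (7, 0, 2, 1)
  λ_8+ρ ↦ (5, 0, 1, 1)
  λ_9+ρ ↦ (6, 1, 1, 2)
  λ_10+ρ ↦ (6, 1, 1, 2)
  λ_11+ρ ↦ (4, 0, 6, 3)
  λ_12+ρ ↦ (2, 1, 2, 7)
  λ_13+ρ ↦ (7, 0, 2, 1)
  λ_14+ρ ↦ (2, 1, 2, 7)
  λ_15+ρ ↦ (2, 1, 2, 7)
  λ_16+ρ ↦ (4, 0, 6, 3)

These 16 weights hit 6 W_13-dot-orbits; sizes (3, 4, 3, 1, 2, 3):

[[1, 5, 6], [2, 4, 7, 13], [3, 11, 16], [8], [9, 10], [12, 14, 15]]


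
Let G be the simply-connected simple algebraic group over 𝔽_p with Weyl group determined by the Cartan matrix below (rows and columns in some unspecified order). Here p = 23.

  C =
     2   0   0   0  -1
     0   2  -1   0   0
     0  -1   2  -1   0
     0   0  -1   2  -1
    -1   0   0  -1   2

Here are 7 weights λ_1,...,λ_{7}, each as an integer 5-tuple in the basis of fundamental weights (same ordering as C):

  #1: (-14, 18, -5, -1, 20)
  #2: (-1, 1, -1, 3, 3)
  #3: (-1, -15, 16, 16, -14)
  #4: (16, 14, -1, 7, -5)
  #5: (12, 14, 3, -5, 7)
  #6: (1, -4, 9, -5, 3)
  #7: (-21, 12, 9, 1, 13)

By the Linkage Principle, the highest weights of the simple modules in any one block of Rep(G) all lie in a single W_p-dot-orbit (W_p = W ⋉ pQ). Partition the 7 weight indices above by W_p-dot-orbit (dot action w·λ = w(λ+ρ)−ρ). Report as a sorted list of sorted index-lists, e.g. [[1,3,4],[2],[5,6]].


Dynkin diagram of C (from the 8 off-diagonal −1 entries): A_5.

W_23-reps of the 7 weights in Ā_23 (same 5-coord order as C):

  [1] (0, 2, 0, 4, 4) · [2] (0, 2, 0, 4, 4) · [3] (2, 3, 3, 4, 0) · [4] (0, 2, 0, 4, 4) · [5] (0, 2, 0, 4, 4) · [6] (2, 3, 3, 4, 0) · [7] (2, 3, 3, 4, 0)

Linkage partition of the 7 weights (2 classes, p=23):

[[1, 2, 4, 5], [3, 6, 7]]


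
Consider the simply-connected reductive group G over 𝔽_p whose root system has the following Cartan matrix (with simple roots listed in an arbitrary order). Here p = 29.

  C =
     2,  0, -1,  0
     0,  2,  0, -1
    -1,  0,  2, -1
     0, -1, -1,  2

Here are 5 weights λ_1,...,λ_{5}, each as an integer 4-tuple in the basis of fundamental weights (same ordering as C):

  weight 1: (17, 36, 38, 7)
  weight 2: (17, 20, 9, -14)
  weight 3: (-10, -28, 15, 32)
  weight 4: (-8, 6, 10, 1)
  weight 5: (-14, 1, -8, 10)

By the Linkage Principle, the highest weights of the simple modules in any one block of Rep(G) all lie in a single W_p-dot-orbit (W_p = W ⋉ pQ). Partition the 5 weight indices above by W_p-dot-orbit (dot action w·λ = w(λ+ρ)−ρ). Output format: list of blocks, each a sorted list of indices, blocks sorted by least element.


Type A_4, rank 4, |W|=120; reorder rows/cols to standard.

W_29-reps of the 5 weights in Ā_29 (same 4-coord order as C):

  λ_1 → (8, 1, 3, 10) · λ_2 → (8, 1, 3, 10) · λ_3 → (7, 7, 4, 2) · λ_4 → (7, 7, 4, 2) · λ_5 → (7, 7, 4, 2)

Partition of {1..5} into 2 W_29-dot-orbits:

[[1, 2], [3, 4, 5]]


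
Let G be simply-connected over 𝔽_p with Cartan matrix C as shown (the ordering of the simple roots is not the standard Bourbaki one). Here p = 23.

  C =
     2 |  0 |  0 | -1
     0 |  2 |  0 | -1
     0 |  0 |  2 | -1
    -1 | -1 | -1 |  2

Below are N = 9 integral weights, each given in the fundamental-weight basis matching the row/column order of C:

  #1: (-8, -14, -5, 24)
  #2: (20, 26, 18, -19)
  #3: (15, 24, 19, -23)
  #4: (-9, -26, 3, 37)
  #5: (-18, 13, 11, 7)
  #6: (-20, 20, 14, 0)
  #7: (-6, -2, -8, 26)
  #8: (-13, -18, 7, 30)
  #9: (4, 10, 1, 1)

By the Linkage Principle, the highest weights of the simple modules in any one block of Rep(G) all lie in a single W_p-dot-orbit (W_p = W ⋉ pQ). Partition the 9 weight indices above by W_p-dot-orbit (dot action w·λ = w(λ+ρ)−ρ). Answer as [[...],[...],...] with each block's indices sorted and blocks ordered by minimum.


Root system D_4: the 4×4 matrix C matches after relabeling.

Folding the 9 weights λ_j+ρ into Ā_23 (reps in the given 4-coord order):

  λ_1+ρ ↦ (5, 11, 2, 2);  λ_2+ρ ↦ (1, 3, 3, 1);  λ_3+ρ ↦ (4, 1, 0, 2);  λ_4+ρ ↦ (4, 1, 8, 4);  λ_5+ρ ↦ (6, 3, 1, 2);  λ_6+ρ ↦ (1, 3, 3, 1);  λ_7+ρ ↦ (1, 3, 3, 1);  λ_8+ρ ↦ (4, 1, 8, 4);  λ_9+ρ ↦ (5, 11, 2, 2)

The 9 indices split into 5 linkage classes (same alcove rep ⇔ same W_23-dot-orbit):

[[1, 9], [2, 6, 7], [3], [4, 8], [5]]
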